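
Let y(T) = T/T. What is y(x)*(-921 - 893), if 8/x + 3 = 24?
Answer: -1814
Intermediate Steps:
x = 8/21 (x = 8/(-3 + 24) = 8/21 ≈ 0.38095)
y(T) = 1
y(x)*(-921 - 893) = 1*(-921 - 893) = 1*(-1814) = -1814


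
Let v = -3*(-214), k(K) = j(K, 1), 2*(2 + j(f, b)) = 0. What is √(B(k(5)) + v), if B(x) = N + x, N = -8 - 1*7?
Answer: 25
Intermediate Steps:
j(f, b) = -2 (j(f, b) = -2 + (½)*0 = -2 + 0 = -2)
k(K) = -2
N = -15 (N = -8 - 7 = -15)
B(x) = -15 + x
v = 642
√(B(k(5)) + v) = √((-15 - 2) + 642) = √(-17 + 642) = √625 = 25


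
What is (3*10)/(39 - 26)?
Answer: 30/13 ≈ 2.3077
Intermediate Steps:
(3*10)/(39 - 26) = 30/13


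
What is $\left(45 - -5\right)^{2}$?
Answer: $2500$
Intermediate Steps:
$\left(45 - -5\right)^{2} = \left(45 + 5\right)^{2} = 50^{2} = 2500$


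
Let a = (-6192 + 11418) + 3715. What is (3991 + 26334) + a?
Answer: 39266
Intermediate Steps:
a = 8941 (a = 5226 + 3715 = 8941)
(3991 + 26334) + a = (3991 + 26334) + 8941 = 30325 + 8941 = 39266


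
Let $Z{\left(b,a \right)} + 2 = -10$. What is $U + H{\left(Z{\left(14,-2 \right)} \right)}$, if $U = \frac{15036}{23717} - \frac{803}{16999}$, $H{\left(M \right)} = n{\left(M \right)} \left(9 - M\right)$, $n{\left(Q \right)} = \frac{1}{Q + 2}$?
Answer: $- \frac{6100948813}{4031652830} \approx -1.5133$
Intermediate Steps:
$n{\left(Q \right)} = \frac{1}{2 + Q}$
$Z{\left(b,a \right)} = -12$ ($Z{\left(b,a \right)} = -2 - 10 = -12$)
$H{\left(M \right)} = \frac{9 - M}{2 + M}$
$U = \frac{236552213}{403165283}$ ($U = 15036 \cdot \frac{1}{23717} - \frac{803}{16999} = \frac{15036}{23717} - \frac{803}{16999} = \frac{236552213}{403165283} \approx 0.58674$)
$U + H{\left(Z{\left(14,-2 \right)} \right)} = \frac{236552213}{403165283} + \frac{9 - -12}{2 - 12} = \frac{236552213}{403165283} + \frac{9 + 12}{-10} = \frac{236552213}{403165283} - \frac{21}{10} = - \frac{6100948813}{4031652830}$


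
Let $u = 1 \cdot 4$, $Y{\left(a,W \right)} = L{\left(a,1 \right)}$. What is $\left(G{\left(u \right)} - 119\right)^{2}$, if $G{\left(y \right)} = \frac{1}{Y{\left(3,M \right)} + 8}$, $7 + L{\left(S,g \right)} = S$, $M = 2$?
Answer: $\frac{225625}{16} \approx 14102.0$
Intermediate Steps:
$L{\left(S,g \right)} = -7 + S$
$Y{\left(a,W \right)} = -7 + a$
$u = 4$
$G{\left(y \right)} = \frac{1}{4}$ ($G{\left(y \right)} = \frac{1}{\left(-7 + 3\right) + 8} = \frac{1}{-4 + 8} = \frac{1}{4}$)
$\left(G{\left(u \right)} - 119\right)^{2} = \left(\frac{1}{4} - 119\right)^{2} = \left(- \frac{475}{4}\right)^{2} = \frac{225625}{16}$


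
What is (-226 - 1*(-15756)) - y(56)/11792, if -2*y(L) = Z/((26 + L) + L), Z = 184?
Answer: 274694641/17688 ≈ 15530.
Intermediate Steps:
y(L) = -92/(26 + 2*L) (y(L) = -92/((26 + L) + L) = -92/(26 + 2*L))
(-226 - 1*(-15756)) - y(56)/11792 = (-226 - 1*(-15756)) - (-46/(13 + 56))/11792 = (-226 + 15756) - (-46/69)/11792 = 15530 - (-46*1/69)/11792 = 15530 - (-2)/(3*11792) = 15530 - 1*(-1/17688) = 15530 + 1/17688 = 274694641/17688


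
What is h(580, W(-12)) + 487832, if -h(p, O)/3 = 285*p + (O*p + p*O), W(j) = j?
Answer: 33692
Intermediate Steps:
h(p, O) = -855*p - 6*O*p (h(p, O) = -3*(285*p + (O*p + p*O)) = -3*(285*p + (O*p + O*p)) = -3*(285*p + 2*O*p) = -855*p - 6*O*p)
h(580, W(-12)) + 487832 = -3*580*(285 + 2*(-12)) + 487832 = -3*580*(285 - 24) + 487832 = -3*580*261 + 487832 = -454140 + 487832 = 33692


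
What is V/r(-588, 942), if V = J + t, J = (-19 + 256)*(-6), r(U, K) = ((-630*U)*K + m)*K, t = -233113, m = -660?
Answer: -46907/65742899688 ≈ -7.1349e-7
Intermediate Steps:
r(U, K) = K*(-660 - 630*K*U) (r(U, K) = ((-630*U)*K - 660)*K = (-630*K*U - 660)*K = (-660 - 630*K*U)*K = K*(-660 - 630*K*U))
J = -1422 (J = 237*(-6) = -1422)
V = -234535 (V = -1422 - 233113 = -234535)
V/r(-588, 942) = -234535*(-1/(28260*(22 + 21*942*(-588)))) = -234535*(-1/(28260*(22 - 11631816))) = -234535/((-30*942*(-11631794))) = -234535/328714498440 = -234535*1/328714498440 = -46907/65742899688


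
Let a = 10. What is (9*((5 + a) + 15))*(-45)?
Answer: -12150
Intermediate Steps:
(9*((5 + a) + 15))*(-45) = (9*((5 + 10) + 15))*(-45) = (9*(15 + 15))*(-45) = (9*30)*(-45) = 270*(-45) = -12150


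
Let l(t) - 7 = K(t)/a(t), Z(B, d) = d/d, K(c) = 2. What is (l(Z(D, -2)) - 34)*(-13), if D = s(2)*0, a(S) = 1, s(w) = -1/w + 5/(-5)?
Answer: 325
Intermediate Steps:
s(w) = -1 - 1/w (s(w) = -1/w + 5*(-1/5) = -1/w - 1 = -1 - 1/w)
D = 0 (D = ((-1 - 1*2)/2)*0 = ((-1 - 2)/2)*0 = ((1/2)*(-3))*0 = -3/2*0 = 0)
Z(B, d) = 1
l(t) = 9 (l(t) = 7 + 2/1 = 7 + 2*1 = 7 + 2 = 9)
(l(Z(D, -2)) - 34)*(-13) = (9 - 34)*(-13) = -25*(-13) = 325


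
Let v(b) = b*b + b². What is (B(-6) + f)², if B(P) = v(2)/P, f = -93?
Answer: 80089/9 ≈ 8898.8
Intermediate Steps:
v(b) = 2*b² (v(b) = b² + b² = 2*b²)
B(P) = 8/P (B(P) = (2*2²)/P = (2*4)/P = 8/P)
(B(-6) + f)² = (8/(-6) - 93)² = (8*(-⅙) - 93)² = (-4/3 - 93)² = (-283/3)² = 80089/9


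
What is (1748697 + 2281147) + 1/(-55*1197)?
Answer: 265304779739/65835 ≈ 4.0298e+6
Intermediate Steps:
(1748697 + 2281147) + 1/(-55*1197) = 4029844 + 1/(-65835) = 4029844 - 1/65835 = 265304779739/65835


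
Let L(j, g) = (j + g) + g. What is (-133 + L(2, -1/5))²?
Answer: 431649/25 ≈ 17266.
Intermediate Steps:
L(j, g) = j + 2*g (L(j, g) = (g + j) + g = j + 2*g)
(-133 + L(2, -1/5))² = (-133 + (2 + 2*(-1/5)))² = (-133 + (2 + 2*(-1*⅕)))² = (-133 + (2 + 2*(-⅕)))² = (-133 + (2 - ⅖))² = (-133 + 8/5)² = (-657/5)² = 431649/25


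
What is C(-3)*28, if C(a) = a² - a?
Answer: 336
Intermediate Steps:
C(-3)*28 = -3*(-1 - 3)*28 = -3*(-4)*28 = 12*28 = 336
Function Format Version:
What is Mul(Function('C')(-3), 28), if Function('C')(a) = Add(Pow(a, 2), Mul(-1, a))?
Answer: 336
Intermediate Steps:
Mul(Function('C')(-3), 28) = Mul(Mul(-3, Add(-1, -3)), 28) = Mul(Mul(-3, -4), 28) = Mul(12, 28) = 336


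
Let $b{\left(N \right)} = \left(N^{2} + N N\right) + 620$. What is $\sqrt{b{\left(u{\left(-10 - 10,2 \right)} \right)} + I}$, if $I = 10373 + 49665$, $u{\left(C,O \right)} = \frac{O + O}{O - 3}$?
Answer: $17 \sqrt{210} \approx 246.35$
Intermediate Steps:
$u{\left(C,O \right)} = \frac{2 O}{-3 + O}$
$I = 60038$
$b{\left(N \right)} = 620 + 2 N^{2}$ ($b{\left(N \right)} = \left(N^{2} + N^{2}\right) + 620 = 2 N^{2} + 620 = 620 + 2 N^{2}$)
$\sqrt{b{\left(u{\left(-10 - 10,2 \right)} \right)} + I} = \sqrt{\left(620 + 2 \left(2 \cdot 2 \frac{1}{-3 + 2}\right)^{2}\right) + 60038} = \sqrt{\left(620 + 2 \left(2 \cdot 2 \frac{1}{-1}\right)^{2}\right) + 60038} = \sqrt{\left(620 + 2 \left(2 \cdot 2 \left(-1\right)\right)^{2}\right) + 60038} = \sqrt{\left(620 + 2 \left(-4\right)^{2}\right) + 60038} = \sqrt{\left(620 + 2 \cdot 16\right) + 60038} = \sqrt{\left(620 + 32\right) + 60038} = \sqrt{652 + 60038} = \sqrt{60690} = 17 \sqrt{210}$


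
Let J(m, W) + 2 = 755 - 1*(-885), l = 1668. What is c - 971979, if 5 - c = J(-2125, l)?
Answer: -973612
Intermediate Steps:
J(m, W) = 1638 (J(m, W) = -2 + (755 - 1*(-885)) = -2 + (755 + 885) = -2 + 1640 = 1638)
c = -1633 (c = 5 - 1*1638 = 5 - 1638 = -1633)
c - 971979 = -1633 - 971979 = -973612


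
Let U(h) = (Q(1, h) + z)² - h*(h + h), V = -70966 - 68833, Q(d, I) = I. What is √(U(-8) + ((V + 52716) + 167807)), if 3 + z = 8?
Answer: 7*√1645 ≈ 283.91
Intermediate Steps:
z = 5 (z = -3 + 8 = 5)
V = -139799
U(h) = (5 + h)² - 2*h² (U(h) = (h + 5)² - h*(h + h) = (5 + h)² - h*2*h = (5 + h)² - 2*h²)
√(U(-8) + ((V + 52716) + 167807)) = √((25 - 1*(-8)² + 10*(-8)) + ((-139799 + 52716) + 167807)) = √((25 - 1*64 - 80) + (-87083 + 167807)) = √((25 - 64 - 80) + 80724) = √(-119 + 80724) = √80605 = 7*√1645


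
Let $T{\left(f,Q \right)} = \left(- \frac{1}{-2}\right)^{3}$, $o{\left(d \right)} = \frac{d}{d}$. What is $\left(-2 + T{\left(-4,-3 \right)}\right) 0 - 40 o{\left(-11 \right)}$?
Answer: $-40$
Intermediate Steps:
$o{\left(d \right)} = 1$
$T{\left(f,Q \right)} = \frac{1}{8}$ ($T{\left(f,Q \right)} = \left(\left(-1\right) \left(- \frac{1}{2}\right)\right)^{3} = \left(\frac{1}{2}\right)^{3} = \frac{1}{8}$)
$\left(-2 + T{\left(-4,-3 \right)}\right) 0 - 40 o{\left(-11 \right)} = \left(-2 + \frac{1}{8}\right) 0 - 40 = \left(- \frac{15}{8}\right) 0 - 40 = 0 - 40 = -40$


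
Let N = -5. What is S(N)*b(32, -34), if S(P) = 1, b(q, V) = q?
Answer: 32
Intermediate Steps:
S(N)*b(32, -34) = 1*32 = 32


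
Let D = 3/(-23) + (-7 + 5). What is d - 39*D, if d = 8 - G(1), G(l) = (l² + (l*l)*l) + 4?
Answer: 1957/23 ≈ 85.087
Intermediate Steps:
G(l) = 4 + l² + l³ (G(l) = (l² + l²*l) + 4 = (l² + l³) + 4 = 4 + l² + l³)
D = -49/23 (D = 3*(-1/23) - 2 = -3/23 - 2 = -49/23 ≈ -2.1304)
d = 2 (d = 8 - (4 + 1² + 1³) = 8 - (4 + 1 + 1) = 8 - 1*6 = 8 - 6 = 2)
d - 39*D = 2 - 39*(-49/23) = 2 + 1911/23 = 1957/23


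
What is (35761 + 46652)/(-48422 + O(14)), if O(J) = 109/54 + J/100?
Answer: -55628775/32683393 ≈ -1.7020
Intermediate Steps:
O(J) = 109/54 + J/100 (O(J) = 109*(1/54) + J*(1/100) = 109/54 + J/100)
(35761 + 46652)/(-48422 + O(14)) = (35761 + 46652)/(-48422 + (109/54 + (1/100)*14)) = 82413/(-48422 + (109/54 + 7/50)) = 82413/(-48422 + 1457/675) = 82413/(-32683393/675) = 82413*(-675/32683393) = -55628775/32683393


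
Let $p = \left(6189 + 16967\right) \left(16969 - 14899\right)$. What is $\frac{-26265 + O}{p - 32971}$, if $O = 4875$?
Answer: $- \frac{21390}{47899949} \approx -0.00044656$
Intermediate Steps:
$p = 47932920$ ($p = 23156 \cdot 2070 = 47932920$)
$\frac{-26265 + O}{p - 32971} = \frac{-26265 + 4875}{47932920 - 32971} = - \frac{21390}{47899949}$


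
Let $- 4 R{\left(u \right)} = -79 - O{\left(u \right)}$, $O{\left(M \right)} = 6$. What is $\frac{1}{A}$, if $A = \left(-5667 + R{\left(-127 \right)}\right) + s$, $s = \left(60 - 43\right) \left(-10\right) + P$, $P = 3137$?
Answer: $- \frac{4}{10715} \approx -0.00037331$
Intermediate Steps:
$s = 2967$ ($s = \left(60 - 43\right) \left(-10\right) + 3137 = 17 \left(-10\right) + 3137 = -170 + 3137 = 2967$)
$R{\left(u \right)} = \frac{85}{4}$ ($R{\left(u \right)} = - \frac{-79 - 6}{4} = \left(- \frac{1}{4}\right) \left(-85\right) = \frac{85}{4}$)
$A = - \frac{10715}{4}$ ($A = \left(-5667 + \frac{85}{4}\right) + 2967 = - \frac{22583}{4} + 2967 = - \frac{10715}{4} \approx -2678.8$)
$\frac{1}{A} = \frac{1}{- \frac{10715}{4}} = - \frac{4}{10715}$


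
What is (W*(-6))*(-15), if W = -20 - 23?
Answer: -3870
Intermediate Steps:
W = -43
(W*(-6))*(-15) = -43*(-6)*(-15) = 258*(-15) = -3870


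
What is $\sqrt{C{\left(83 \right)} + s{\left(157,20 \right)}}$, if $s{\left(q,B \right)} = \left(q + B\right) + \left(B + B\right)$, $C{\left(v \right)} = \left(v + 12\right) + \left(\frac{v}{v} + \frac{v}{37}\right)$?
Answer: $\frac{108 \sqrt{37}}{37} \approx 17.755$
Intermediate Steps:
$C{\left(v \right)} = 13 + \frac{38 v}{37}$ ($C{\left(v \right)} = \left(12 + v\right) + \left(1 + v \frac{1}{37}\right) = \left(12 + v\right) + \left(1 + \frac{v}{37}\right) = 13 + \frac{38 v}{37}$)
$s{\left(q,B \right)} = q + 3 B$ ($s{\left(q,B \right)} = \left(B + q\right) + 2 B = q + 3 B$)
$\sqrt{C{\left(83 \right)} + s{\left(157,20 \right)}} = \sqrt{\left(13 + \frac{38}{37} \cdot 83\right) + \left(157 + 3 \cdot 20\right)} = \sqrt{\left(13 + \frac{3154}{37}\right) + \left(157 + 60\right)} = \sqrt{\frac{3635}{37} + 217} = \sqrt{\frac{11664}{37}} = \frac{108 \sqrt{37}}{37}$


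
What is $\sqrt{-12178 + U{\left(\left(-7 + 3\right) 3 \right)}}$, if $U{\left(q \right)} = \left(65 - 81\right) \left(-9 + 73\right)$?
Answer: $i \sqrt{13202} \approx 114.9 i$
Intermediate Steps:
$U{\left(q \right)} = -1024$ ($U{\left(q \right)} = \left(-16\right) 64 = -1024$)
$\sqrt{-12178 + U{\left(\left(-7 + 3\right) 3 \right)}} = \sqrt{-12178 - 1024} = \sqrt{-13202} = i \sqrt{13202}$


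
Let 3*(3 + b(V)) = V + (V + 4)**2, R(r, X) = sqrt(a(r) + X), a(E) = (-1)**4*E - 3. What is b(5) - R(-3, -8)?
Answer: 77/3 - I*sqrt(14) ≈ 25.667 - 3.7417*I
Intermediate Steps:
a(E) = -3 + E (a(E) = 1*E - 3 = E - 3 = -3 + E)
R(r, X) = sqrt(-3 + X + r) (R(r, X) = sqrt((-3 + r) + X) = sqrt(-3 + X + r))
b(V) = -3 + V/3 + (4 + V)**2/3 (b(V) = -3 + (V + (V + 4)**2)/3 = -3 + (V + (4 + V)**2)/3 = -3 + (V/3 + (4 + V)**2/3) = -3 + V/3 + (4 + V)**2/3)
b(5) - R(-3, -8) = (-3 + (1/3)*5 + (4 + 5)**2/3) - sqrt(-3 - 8 - 3) = (-3 + 5/3 + (1/3)*9**2) - sqrt(-14) = (-3 + 5/3 + (1/3)*81) - I*sqrt(14) = (-3 + 5/3 + 27) - I*sqrt(14) = 77/3 - I*sqrt(14)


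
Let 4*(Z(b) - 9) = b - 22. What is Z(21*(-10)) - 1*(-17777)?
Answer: 17728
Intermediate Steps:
Z(b) = 7/2 + b/4 (Z(b) = 9 + (b - 22)/4 = 9 + (-22 + b)/4 = 9 + (-11/2 + b/4) = 7/2 + b/4)
Z(21*(-10)) - 1*(-17777) = (7/2 + (21*(-10))/4) - 1*(-17777) = (7/2 + (¼)*(-210)) + 17777 = (7/2 - 105/2) + 17777 = -49 + 17777 = 17728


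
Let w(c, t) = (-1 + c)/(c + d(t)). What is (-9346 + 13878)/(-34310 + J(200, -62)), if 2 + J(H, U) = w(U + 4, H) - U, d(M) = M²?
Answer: -16456104/124364869 ≈ -0.13232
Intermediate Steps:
w(c, t) = (-1 + c)/(c + t²)
J(H, U) = -2 - U + (3 + U)/(4 + U + H²) (J(H, U) = -2 + ((-1 + (U + 4))/((U + 4) + H²) - U) = -2 + ((-1 + (4 + U))/((4 + U) + H²) - U) = -2 + ((3 + U)/(4 + U + H²) - U) = -2 + (-U + (3 + U)/(4 + U + H²)) = -2 - U + (3 + U)/(4 + U + H²))
(-9346 + 13878)/(-34310 + J(200, -62)) = (-9346 + 13878)/(-34310 + (3 - 62 - (2 - 62)*(4 - 62 + 200²))/(4 - 62 + 200²)) = 4532/(-34310 + (3 - 62 - 1*(-60)*(4 - 62 + 40000))/(4 - 62 + 40000)) = 4532/(-34310 + (3 - 62 - 1*(-60)*39942)/39942) = 4532/(-34310 + (3 - 62 + 2396520)/39942) = 4532/(-34310 + (1/39942)*2396461) = 4532/(-34310 + 2396461/39942) = 4532/(-1368013559/39942) = 4532*(-39942/1368013559) = -16456104/124364869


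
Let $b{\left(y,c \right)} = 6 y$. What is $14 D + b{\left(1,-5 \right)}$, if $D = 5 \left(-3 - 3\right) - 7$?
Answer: $-512$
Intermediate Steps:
$D = -37$ ($D = 5 \left(-6\right) - 7 = -30 - 7 = -37$)
$14 D + b{\left(1,-5 \right)} = 14 \left(-37\right) + 6 \cdot 1 = -518 + 6 = -512$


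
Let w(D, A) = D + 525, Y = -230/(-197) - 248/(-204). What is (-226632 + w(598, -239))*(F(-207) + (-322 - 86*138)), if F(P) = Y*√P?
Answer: 2748954710 - 5399587496*I*√23/3349 ≈ 2.749e+9 - 7.7323e+6*I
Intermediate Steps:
Y = 23944/10047 (Y = -230*(-1/197) - 248*(-1/204) = 230/197 + 62/51 = 23944/10047 ≈ 2.3832)
w(D, A) = 525 + D
F(P) = 23944*√P/10047
(-226632 + w(598, -239))*(F(-207) + (-322 - 86*138)) = (-226632 + (525 + 598))*(23944*√(-207)/10047 + (-322 - 86*138)) = (-226632 + 1123)*(23944*(3*I*√23)/10047 + (-322 - 11868)) = -225509*(23944*I*√23/3349 - 12190) = -225509*(-12190 + 23944*I*√23/3349) = 2748954710 - 5399587496*I*√23/3349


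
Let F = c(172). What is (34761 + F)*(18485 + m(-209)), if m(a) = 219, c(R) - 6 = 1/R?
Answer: 27962129300/43 ≈ 6.5028e+8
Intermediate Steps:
c(R) = 6 + 1/R
F = 1033/172 (F = 6 + 1/172 = 1033/172 ≈ 6.0058)
(34761 + F)*(18485 + m(-209)) = (34761 + 1033/172)*(18485 + 219) = (5979925/172)*18704 = 27962129300/43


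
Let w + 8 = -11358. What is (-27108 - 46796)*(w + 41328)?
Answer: -2214311648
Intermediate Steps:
w = -11366 (w = -8 - 11358 = -11366)
(-27108 - 46796)*(w + 41328) = (-27108 - 46796)*(-11366 + 41328) = -73904*29962 = -2214311648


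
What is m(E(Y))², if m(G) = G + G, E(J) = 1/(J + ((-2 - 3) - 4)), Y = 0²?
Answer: 4/81 ≈ 0.049383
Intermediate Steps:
Y = 0
E(J) = 1/(-9 + J) (E(J) = 1/(J + (-5 - 4)) = 1/(J - 9) = 1/(-9 + J))
m(G) = 2*G
m(E(Y))² = (2/(-9 + 0))² = (2/(-9))² = (2*(-⅑))² = (-2/9)² = 4/81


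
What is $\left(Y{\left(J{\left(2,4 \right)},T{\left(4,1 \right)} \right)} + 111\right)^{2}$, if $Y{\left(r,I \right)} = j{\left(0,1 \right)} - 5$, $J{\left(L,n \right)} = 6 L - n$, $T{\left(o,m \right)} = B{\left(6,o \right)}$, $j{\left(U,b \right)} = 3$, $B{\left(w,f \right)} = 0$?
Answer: $11881$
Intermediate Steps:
$T{\left(o,m \right)} = 0$
$J{\left(L,n \right)} = - n + 6 L$
$Y{\left(r,I \right)} = -2$ ($Y{\left(r,I \right)} = 3 - 5 = -2$)
$\left(Y{\left(J{\left(2,4 \right)},T{\left(4,1 \right)} \right)} + 111\right)^{2} = \left(-2 + 111\right)^{2} = 109^{2} = 11881$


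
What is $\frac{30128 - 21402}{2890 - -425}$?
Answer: $\frac{8726}{3315} \approx 2.6323$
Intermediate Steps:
$\frac{30128 - 21402}{2890 - -425} = \frac{8726}{2890 + 425} = \frac{8726}{3315}$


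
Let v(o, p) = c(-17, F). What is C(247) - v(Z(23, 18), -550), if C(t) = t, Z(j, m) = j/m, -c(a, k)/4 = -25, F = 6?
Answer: 147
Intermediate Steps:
c(a, k) = 100 (c(a, k) = -4*(-25) = 100)
v(o, p) = 100
C(247) - v(Z(23, 18), -550) = 247 - 1*100 = 247 - 100 = 147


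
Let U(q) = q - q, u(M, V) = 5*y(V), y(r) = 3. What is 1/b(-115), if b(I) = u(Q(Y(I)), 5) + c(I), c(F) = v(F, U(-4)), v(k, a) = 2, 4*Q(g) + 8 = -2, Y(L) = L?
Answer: 1/17 ≈ 0.058824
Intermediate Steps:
Q(g) = -5/2 (Q(g) = -2 + (¼)*(-2) = -2 - ½ = -5/2)
u(M, V) = 15 (u(M, V) = 5*3 = 15)
U(q) = 0
c(F) = 2
b(I) = 17 (b(I) = 15 + 2 = 17)
1/b(-115) = 1/17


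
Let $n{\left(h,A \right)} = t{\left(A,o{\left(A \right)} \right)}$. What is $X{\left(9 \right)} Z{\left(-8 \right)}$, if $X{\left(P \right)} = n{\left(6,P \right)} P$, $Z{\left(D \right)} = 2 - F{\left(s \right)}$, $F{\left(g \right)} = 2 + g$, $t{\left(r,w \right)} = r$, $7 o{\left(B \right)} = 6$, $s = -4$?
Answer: $324$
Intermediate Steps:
$o{\left(B \right)} = \frac{6}{7}$ ($o{\left(B \right)} = \frac{1}{7} \cdot 6 = \frac{6}{7}$)
$n{\left(h,A \right)} = A$
$Z{\left(D \right)} = 4$ ($Z{\left(D \right)} = 2 - \left(2 - 4\right) = 2 - -2 = 2 + 2 = 4$)
$X{\left(P \right)} = P^{2}$ ($X{\left(P \right)} = P P = P^{2}$)
$X{\left(9 \right)} Z{\left(-8 \right)} = 9^{2} \cdot 4 = 81 \cdot 4 = 324$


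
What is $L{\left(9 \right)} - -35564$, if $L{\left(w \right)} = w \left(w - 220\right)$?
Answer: $33665$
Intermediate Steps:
$L{\left(w \right)} = w \left(-220 + w\right)$
$L{\left(9 \right)} - -35564 = 9 \left(-220 + 9\right) - -35564 = 9 \left(-211\right) + 35564 = -1899 + 35564 = 33665$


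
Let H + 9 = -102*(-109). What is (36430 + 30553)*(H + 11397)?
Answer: 1507519398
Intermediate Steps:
H = 11109 (H = -9 - 102*(-109) = -9 + 11118 = 11109)
(36430 + 30553)*(H + 11397) = (36430 + 30553)*(11109 + 11397) = 66983*22506 = 1507519398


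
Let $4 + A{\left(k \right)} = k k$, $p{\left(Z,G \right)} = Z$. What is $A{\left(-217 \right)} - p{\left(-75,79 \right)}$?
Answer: $47160$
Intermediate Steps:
$A{\left(k \right)} = -4 + k^{2}$ ($A{\left(k \right)} = -4 + k k = -4 + k^{2}$)
$A{\left(-217 \right)} - p{\left(-75,79 \right)} = \left(-4 + \left(-217\right)^{2}\right) - -75 = \left(-4 + 47089\right) + 75 = 47085 + 75 = 47160$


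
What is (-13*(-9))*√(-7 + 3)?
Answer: 234*I ≈ 234.0*I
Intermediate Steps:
(-13*(-9))*√(-7 + 3) = 117*√(-4) = 117*(2*I) = 234*I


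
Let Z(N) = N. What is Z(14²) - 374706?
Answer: -374510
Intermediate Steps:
Z(14²) - 374706 = 14² - 374706 = 196 - 374706 = -374510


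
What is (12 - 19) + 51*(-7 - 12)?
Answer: -976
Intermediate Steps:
(12 - 19) + 51*(-7 - 12) = -7 + 51*(-19) = -7 - 969 = -976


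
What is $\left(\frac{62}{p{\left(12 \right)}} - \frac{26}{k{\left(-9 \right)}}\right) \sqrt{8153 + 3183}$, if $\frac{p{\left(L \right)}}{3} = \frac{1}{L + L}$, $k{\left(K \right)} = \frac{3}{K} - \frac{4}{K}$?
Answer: $524 \sqrt{2834} \approx 27895.0$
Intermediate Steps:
$k{\left(K \right)} = - \frac{1}{K}$
$p{\left(L \right)} = \frac{3}{2 L}$ ($p{\left(L \right)} = \frac{3}{L + L} = \frac{3}{2 L}$)
$\left(\frac{62}{p{\left(12 \right)}} - \frac{26}{k{\left(-9 \right)}}\right) \sqrt{8153 + 3183} = \left(\frac{62}{\frac{3}{2} \cdot \frac{1}{12}} - \frac{26}{\left(-1\right) \frac{1}{-9}}\right) \sqrt{8153 + 3183} = \left(\frac{62}{\frac{3}{2} \cdot \frac{1}{12}} - \frac{26}{\left(-1\right) \left(- \frac{1}{9}\right)}\right) \sqrt{11336} = \left(62 \frac{1}{\frac{1}{8}} - 26 \frac{1}{\frac{1}{9}}\right) 2 \sqrt{2834} = \left(62 \cdot 8 - 234\right) 2 \sqrt{2834} = \left(496 - 234\right) 2 \sqrt{2834} = 262 \cdot 2 \sqrt{2834} = 524 \sqrt{2834}$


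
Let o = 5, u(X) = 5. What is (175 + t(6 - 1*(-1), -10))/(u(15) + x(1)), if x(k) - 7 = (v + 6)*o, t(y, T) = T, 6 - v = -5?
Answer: 165/97 ≈ 1.7010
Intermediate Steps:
v = 11 (v = 6 - 1*(-5) = 6 + 5 = 11)
x(k) = 92 (x(k) = 7 + (11 + 6)*5 = 7 + 17*5 = 7 + 85 = 92)
(175 + t(6 - 1*(-1), -10))/(u(15) + x(1)) = (175 - 10)/(5 + 92) = 165/97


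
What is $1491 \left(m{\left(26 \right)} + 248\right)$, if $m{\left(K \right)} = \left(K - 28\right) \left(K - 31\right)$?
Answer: $384678$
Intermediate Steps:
$m{\left(K \right)} = \left(-31 + K\right) \left(-28 + K\right)$ ($m{\left(K \right)} = \left(-28 + K\right) \left(-31 + K\right) = \left(-31 + K\right) \left(-28 + K\right)$)
$1491 \left(m{\left(26 \right)} + 248\right) = 1491 \left(\left(868 + 26^{2} - 1534\right) + 248\right) = 1491 \left(\left(868 + 676 - 1534\right) + 248\right) = 1491 \left(10 + 248\right) = 1491 \cdot 258 = 384678$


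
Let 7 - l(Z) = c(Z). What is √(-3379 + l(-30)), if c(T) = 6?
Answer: I*√3378 ≈ 58.121*I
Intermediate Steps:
l(Z) = 1 (l(Z) = 7 - 1*6 = 7 - 6 = 1)
√(-3379 + l(-30)) = √(-3379 + 1) = √(-3378) = I*√3378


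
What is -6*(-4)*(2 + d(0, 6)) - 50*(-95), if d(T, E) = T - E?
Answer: 4654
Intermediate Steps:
-6*(-4)*(2 + d(0, 6)) - 50*(-95) = -6*(-4)*(2 + (0 - 1*6)) - 50*(-95) = -(-24)*(2 + (0 - 6)) + 4750 = -(-24)*(2 - 6) + 4750 = -(-24)*(-4) + 4750 = -1*96 + 4750 = -96 + 4750 = 4654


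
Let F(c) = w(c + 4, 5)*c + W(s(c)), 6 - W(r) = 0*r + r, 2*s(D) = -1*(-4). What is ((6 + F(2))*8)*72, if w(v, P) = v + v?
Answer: 19584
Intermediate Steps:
w(v, P) = 2*v
s(D) = 2 (s(D) = (-1*(-4))/2 = (½)*4 = 2)
W(r) = 6 - r (W(r) = 6 - (0*r + r) = 6 - (0 + r) = 6 - r)
F(c) = 4 + c*(8 + 2*c) (F(c) = (2*(c + 4))*c + (6 - 1*2) = (2*(4 + c))*c + (6 - 2) = (8 + 2*c)*c + 4 = c*(8 + 2*c) + 4 = 4 + c*(8 + 2*c))
((6 + F(2))*8)*72 = ((6 + (4 + 2*2*(4 + 2)))*8)*72 = ((6 + (4 + 2*2*6))*8)*72 = ((6 + (4 + 24))*8)*72 = ((6 + 28)*8)*72 = (34*8)*72 = 272*72 = 19584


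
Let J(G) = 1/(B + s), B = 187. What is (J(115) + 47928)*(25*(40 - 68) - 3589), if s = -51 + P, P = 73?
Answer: -42962711417/209 ≈ -2.0556e+8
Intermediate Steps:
s = 22 (s = -51 + 73 = 22)
J(G) = 1/209 (J(G) = 1/(187 + 22) = 1/209)
(J(115) + 47928)*(25*(40 - 68) - 3589) = (1/209 + 47928)*(25*(40 - 68) - 3589) = 10016953*(25*(-28) - 3589)/209 = 10016953*(-700 - 3589)/209 = (10016953/209)*(-4289) = -42962711417/209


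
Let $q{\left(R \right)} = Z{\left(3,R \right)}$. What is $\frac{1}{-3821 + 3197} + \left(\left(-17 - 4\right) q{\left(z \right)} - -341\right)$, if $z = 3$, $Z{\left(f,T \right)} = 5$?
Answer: $\frac{147263}{624} \approx 236.0$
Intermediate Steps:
$q{\left(R \right)} = 5$
$\frac{1}{-3821 + 3197} + \left(\left(-17 - 4\right) q{\left(z \right)} - -341\right) = \frac{1}{-3821 + 3197} + \left(\left(-17 - 4\right) 5 - -341\right) = \frac{1}{-624} + \left(\left(-21\right) 5 + 341\right) = - \frac{1}{624} + \left(-105 + 341\right) = - \frac{1}{624} + 236 = \frac{147263}{624}$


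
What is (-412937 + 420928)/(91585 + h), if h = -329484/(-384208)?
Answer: 767551532/8797004791 ≈ 0.087251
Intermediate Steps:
h = 82371/96052 (h = -329484*(-1/384208) = 82371/96052 ≈ 0.85757)
(-412937 + 420928)/(91585 + h) = (-412937 + 420928)/(91585 + 82371/96052) = 7991/(8797004791/96052) = 7991*(96052/8797004791) = 767551532/8797004791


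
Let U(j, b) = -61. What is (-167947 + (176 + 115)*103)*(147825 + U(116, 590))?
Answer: -20387590136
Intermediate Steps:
(-167947 + (176 + 115)*103)*(147825 + U(116, 590)) = (-167947 + (176 + 115)*103)*(147825 - 61) = (-167947 + 291*103)*147764 = (-167947 + 29973)*147764 = -137974*147764 = -20387590136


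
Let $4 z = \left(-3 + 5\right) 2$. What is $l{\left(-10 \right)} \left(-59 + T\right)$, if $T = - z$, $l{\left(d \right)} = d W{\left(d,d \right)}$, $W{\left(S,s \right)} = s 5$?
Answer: $-30000$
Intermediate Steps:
$W{\left(S,s \right)} = 5 s$
$z = 1$ ($z = \frac{\left(-3 + 5\right) 2}{4} = \frac{2 \cdot 2}{4} = \frac{1}{4} \cdot 4 = 1$)
$l{\left(d \right)} = 5 d^{2}$ ($l{\left(d \right)} = d 5 d = 5 d^{2}$)
$T = -1$ ($T = \left(-1\right) 1 = -1$)
$l{\left(-10 \right)} \left(-59 + T\right) = 5 \left(-10\right)^{2} \left(-59 - 1\right) = 5 \cdot 100 \left(-60\right) = 500 \left(-60\right) = -30000$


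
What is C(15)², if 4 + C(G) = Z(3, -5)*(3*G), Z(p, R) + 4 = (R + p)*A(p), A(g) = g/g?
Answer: 75076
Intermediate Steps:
A(g) = 1
Z(p, R) = -4 + R + p (Z(p, R) = -4 + (R + p)*1 = -4 + (R + p) = -4 + R + p)
C(G) = -4 - 18*G (C(G) = -4 + (-4 - 5 + 3)*(3*G) = -4 - 18*G)
C(15)² = (-4 - 18*15)² = (-4 - 270)² = (-274)² = 75076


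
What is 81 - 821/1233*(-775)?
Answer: 736148/1233 ≈ 597.04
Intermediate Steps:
81 - 821/1233*(-775) = 81 + 636275/1233 = 736148/1233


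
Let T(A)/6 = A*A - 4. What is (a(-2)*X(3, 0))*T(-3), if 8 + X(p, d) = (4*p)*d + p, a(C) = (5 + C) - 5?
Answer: 300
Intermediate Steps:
a(C) = C
X(p, d) = -8 + p + 4*d*p (X(p, d) = -8 + ((4*p)*d + p) = -8 + (4*d*p + p) = -8 + (p + 4*d*p) = -8 + p + 4*d*p)
T(A) = -24 + 6*A² (T(A) = 6*(A*A - 4) = 6*(A² - 4) = 6*(-4 + A²) = -24 + 6*A²)
(a(-2)*X(3, 0))*T(-3) = (-2*(-8 + 3 + 4*0*3))*(-24 + 6*(-3)²) = (-2*(-8 + 3 + 0))*(-24 + 6*9) = (-2*(-5))*(-24 + 54) = 10*30 = 300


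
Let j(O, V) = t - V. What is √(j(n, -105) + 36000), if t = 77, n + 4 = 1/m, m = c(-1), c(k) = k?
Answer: √36182 ≈ 190.22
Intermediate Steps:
m = -1
n = -5 (n = -4 + 1/(-1) = -4 - 1 = -5)
j(O, V) = 77 - V
√(j(n, -105) + 36000) = √((77 - 1*(-105)) + 36000) = √((77 + 105) + 36000) = √(182 + 36000) = √36182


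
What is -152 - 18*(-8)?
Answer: -8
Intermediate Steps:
-152 - 18*(-8) = -152 - 9*(-16) = -152 + 144 = -8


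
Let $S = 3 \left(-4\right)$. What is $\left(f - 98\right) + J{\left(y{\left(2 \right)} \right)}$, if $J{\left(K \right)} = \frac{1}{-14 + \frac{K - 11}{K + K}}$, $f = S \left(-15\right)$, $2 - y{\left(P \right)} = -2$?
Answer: $\frac{9750}{119} \approx 81.933$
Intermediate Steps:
$y{\left(P \right)} = 4$ ($y{\left(P \right)} = 2 - -2 = 2 + 2 = 4$)
$S = -12$
$f = 180$ ($f = \left(-12\right) \left(-15\right) = 180$)
$J{\left(K \right)} = \frac{1}{-14 + \frac{-11 + K}{2 K}}$
$\left(f - 98\right) + J{\left(y{\left(2 \right)} \right)} = \left(180 - 98\right) - \frac{8}{11 + 27 \cdot 4} = 82 - \frac{8}{11 + 108} = 82 - \frac{8}{119} = \frac{9750}{119}$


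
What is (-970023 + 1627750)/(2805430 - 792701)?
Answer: 657727/2012729 ≈ 0.32678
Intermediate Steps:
(-970023 + 1627750)/(2805430 - 792701) = 657727/2012729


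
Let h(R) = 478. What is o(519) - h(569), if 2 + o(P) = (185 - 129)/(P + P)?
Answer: -249092/519 ≈ -479.95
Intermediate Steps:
o(P) = -2 + 28/P (o(P) = -2 + (185 - 129)/(P + P) = -2 + 56/((2*P)) = -2 + 56*(1/(2*P)) = -2 + 28/P)
o(519) - h(569) = (-2 + 28/519) - 1*478 = (-2 + 28*(1/519)) - 478 = (-2 + 28/519) - 478 = -1010/519 - 478 = -249092/519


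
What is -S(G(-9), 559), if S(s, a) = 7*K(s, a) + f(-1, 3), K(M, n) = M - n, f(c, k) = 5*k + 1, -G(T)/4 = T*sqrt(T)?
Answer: 3897 - 756*I ≈ 3897.0 - 756.0*I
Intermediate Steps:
G(T) = -4*T**(3/2) (G(T) = -4*T*sqrt(T) = -4*T**(3/2))
f(c, k) = 1 + 5*k
S(s, a) = 16 - 7*a + 7*s (S(s, a) = 7*(s - a) + (1 + 5*3) = (-7*a + 7*s) + (1 + 15) = (-7*a + 7*s) + 16 = 16 - 7*a + 7*s)
-S(G(-9), 559) = -(16 - 7*559 + 7*(-(-108)*I)) = -(16 - 3913 + 7*(-(-108)*I)) = -(16 - 3913 + 7*(108*I)) = -(16 - 3913 + 756*I) = -(-3897 + 756*I) = 3897 - 756*I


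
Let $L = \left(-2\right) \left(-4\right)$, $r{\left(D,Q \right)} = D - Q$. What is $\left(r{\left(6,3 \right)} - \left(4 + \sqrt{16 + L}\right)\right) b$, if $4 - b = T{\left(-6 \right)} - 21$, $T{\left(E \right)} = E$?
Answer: $-31 - 62 \sqrt{6} \approx -182.87$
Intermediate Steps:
$L = 8$
$b = 31$ ($b = 4 - \left(-6 - 21\right) = 4 - -27 = 4 + 27 = 31$)
$\left(r{\left(6,3 \right)} - \left(4 + \sqrt{16 + L}\right)\right) b = \left(\left(6 - 3\right) - \left(4 + \sqrt{16 + 8}\right)\right) 31 = \left(\left(6 - 3\right) - \left(4 + \sqrt{24}\right)\right) 31 = \left(3 - \left(4 + 2 \sqrt{6}\right)\right) 31 = \left(-1 - 2 \sqrt{6}\right) 31 = -31 - 62 \sqrt{6}$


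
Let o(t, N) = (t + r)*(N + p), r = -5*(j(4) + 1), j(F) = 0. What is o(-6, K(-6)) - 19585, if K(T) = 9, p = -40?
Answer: -19244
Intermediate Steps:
r = -5 (r = -5*(0 + 1) = -5*1 = -5)
o(t, N) = (-40 + N)*(-5 + t) (o(t, N) = (t - 5)*(N - 40) = (-5 + t)*(-40 + N) = (-40 + N)*(-5 + t))
o(-6, K(-6)) - 19585 = (200 - 40*(-6) - 5*9 + 9*(-6)) - 19585 = (200 + 240 - 45 - 54) - 19585 = 341 - 19585 = -19244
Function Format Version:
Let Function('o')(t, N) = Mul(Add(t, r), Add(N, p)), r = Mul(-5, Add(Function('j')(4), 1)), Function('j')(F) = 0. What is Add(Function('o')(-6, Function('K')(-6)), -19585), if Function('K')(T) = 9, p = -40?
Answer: -19244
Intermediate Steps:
r = -5 (r = Mul(-5, Add(0, 1)) = Mul(-5, 1) = -5)
Function('o')(t, N) = Mul(Add(-40, N), Add(-5, t)) (Function('o')(t, N) = Mul(Add(t, -5), Add(N, -40)) = Mul(Add(-5, t), Add(-40, N)) = Mul(Add(-40, N), Add(-5, t)))
Add(Function('o')(-6, Function('K')(-6)), -19585) = Add(Add(200, Mul(-40, -6), Mul(-5, 9), Mul(9, -6)), -19585) = Add(Add(200, 240, -45, -54), -19585) = Add(341, -19585) = -19244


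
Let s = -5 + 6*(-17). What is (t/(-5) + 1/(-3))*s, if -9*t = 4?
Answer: 1177/45 ≈ 26.156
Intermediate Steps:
t = -4/9 (t = -⅑*4 = -4/9 ≈ -0.44444)
s = -107 (s = -5 - 102 = -107)
(t/(-5) + 1/(-3))*s = (-4/9/(-5) + 1/(-3))*(-107) = (-4/9*(-⅕) + 1*(-⅓))*(-107) = (4/45 - ⅓)*(-107) = -11/45*(-107) = 1177/45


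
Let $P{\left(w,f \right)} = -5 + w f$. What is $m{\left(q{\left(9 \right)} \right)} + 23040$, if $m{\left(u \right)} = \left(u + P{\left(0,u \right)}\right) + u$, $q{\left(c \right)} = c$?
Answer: $23053$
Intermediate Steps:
$P{\left(w,f \right)} = -5 + f w$
$m{\left(u \right)} = -5 + 2 u$ ($m{\left(u \right)} = \left(u + \left(-5 + u 0\right)\right) + u = \left(u + \left(-5 + 0\right)\right) + u = \left(u - 5\right) + u = \left(-5 + u\right) + u = -5 + 2 u$)
$m{\left(q{\left(9 \right)} \right)} + 23040 = \left(-5 + 2 \cdot 9\right) + 23040 = \left(-5 + 18\right) + 23040 = 13 + 23040 = 23053$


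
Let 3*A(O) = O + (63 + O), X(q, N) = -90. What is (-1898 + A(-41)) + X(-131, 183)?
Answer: -5983/3 ≈ -1994.3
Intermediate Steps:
A(O) = 21 + 2*O/3 (A(O) = (O + (63 + O))/3 = (63 + 2*O)/3 = 21 + 2*O/3)
(-1898 + A(-41)) + X(-131, 183) = (-1898 + (21 + (2/3)*(-41))) - 90 = (-1898 + (21 - 82/3)) - 90 = (-1898 - 19/3) - 90 = -5713/3 - 90 = -5983/3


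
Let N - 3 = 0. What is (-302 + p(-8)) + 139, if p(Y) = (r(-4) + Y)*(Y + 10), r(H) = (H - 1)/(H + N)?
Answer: -169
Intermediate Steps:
N = 3 (N = 3 + 0 = 3)
r(H) = (-1 + H)/(3 + H) (r(H) = (H - 1)/(H + 3) = (-1 + H)/(3 + H))
p(Y) = (5 + Y)*(10 + Y) (p(Y) = ((-1 - 4)/(3 - 4) + Y)*(Y + 10) = (-5/(-1) + Y)*(10 + Y) = (-1*(-5) + Y)*(10 + Y) = (5 + Y)*(10 + Y))
(-302 + p(-8)) + 139 = (-302 + (50 + (-8)² + 15*(-8))) + 139 = (-302 + (50 + 64 - 120)) + 139 = (-302 - 6) + 139 = -308 + 139 = -169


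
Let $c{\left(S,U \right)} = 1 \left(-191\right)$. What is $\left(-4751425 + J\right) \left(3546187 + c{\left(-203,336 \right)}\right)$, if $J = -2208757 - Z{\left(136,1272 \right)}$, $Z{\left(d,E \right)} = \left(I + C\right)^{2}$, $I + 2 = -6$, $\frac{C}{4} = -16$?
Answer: $-24699159974536$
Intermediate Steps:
$C = -64$ ($C = 4 \left(-16\right) = -64$)
$I = -8$ ($I = -2 - 6 = -8$)
$Z{\left(d,E \right)} = 5184$ ($Z{\left(d,E \right)} = \left(-8 - 64\right)^{2} = \left(-72\right)^{2} = 5184$)
$c{\left(S,U \right)} = -191$
$J = -2213941$ ($J = -2208757 - 5184 = -2213941$)
$\left(-4751425 + J\right) \left(3546187 + c{\left(-203,336 \right)}\right) = \left(-4751425 - 2213941\right) \left(3546187 - 191\right) = \left(-6965366\right) 3545996 = -24699159974536$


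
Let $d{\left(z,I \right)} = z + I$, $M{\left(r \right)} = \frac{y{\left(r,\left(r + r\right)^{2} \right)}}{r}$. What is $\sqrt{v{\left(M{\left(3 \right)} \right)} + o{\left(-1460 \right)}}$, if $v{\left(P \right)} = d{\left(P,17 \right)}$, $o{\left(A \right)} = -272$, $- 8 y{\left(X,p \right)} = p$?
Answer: $\frac{3 i \sqrt{114}}{2} \approx 16.016 i$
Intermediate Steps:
$y{\left(X,p \right)} = - \frac{p}{8}$
$M{\left(r \right)} = - \frac{r}{2}$ ($M{\left(r \right)} = \frac{\left(- \frac{1}{8}\right) \left(r + r\right)^{2}}{r} = \frac{\left(- \frac{1}{8}\right) \left(2 r\right)^{2}}{r} = \frac{\left(- \frac{1}{8}\right) 4 r^{2}}{r} = \frac{\left(- \frac{1}{2}\right) r^{2}}{r} = - \frac{r}{2}$)
$d{\left(z,I \right)} = I + z$
$v{\left(P \right)} = 17 + P$
$\sqrt{v{\left(M{\left(3 \right)} \right)} + o{\left(-1460 \right)}} = \sqrt{\left(17 - \frac{3}{2}\right) - 272} = \sqrt{\frac{31}{2} - 272} = \sqrt{- \frac{513}{2}} = \frac{3 i \sqrt{114}}{2}$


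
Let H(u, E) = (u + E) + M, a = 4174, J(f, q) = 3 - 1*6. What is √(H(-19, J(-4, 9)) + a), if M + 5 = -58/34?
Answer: 9*√14790/17 ≈ 64.384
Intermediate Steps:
M = -114/17 (M = -5 - 58/34 = -5 - 58*1/34 = -5 - 29/17 = -114/17 ≈ -6.7059)
J(f, q) = -3 (J(f, q) = 3 - 6 = -3)
H(u, E) = -114/17 + E + u (H(u, E) = (u + E) - 114/17 = (E + u) - 114/17 = -114/17 + E + u)
√(H(-19, J(-4, 9)) + a) = √((-114/17 - 3 - 19) + 4174) = √(-488/17 + 4174) = √(70470/17) = 9*√14790/17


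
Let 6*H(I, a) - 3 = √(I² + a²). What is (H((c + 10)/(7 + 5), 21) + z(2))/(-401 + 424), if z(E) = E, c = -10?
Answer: 6/23 ≈ 0.26087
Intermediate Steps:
H(I, a) = ½ + √(I² + a²)/6
(H((c + 10)/(7 + 5), 21) + z(2))/(-401 + 424) = ((½ + √(((-10 + 10)/(7 + 5))² + 21²)/6) + 2)/(-401 + 424) = ((½ + √((0/12)² + 441)/6) + 2)/23 = ((½ + √((0*(1/12))² + 441)/6) + 2)*(1/23) = ((½ + √(0² + 441)/6) + 2)*(1/23) = ((½ + √(0 + 441)/6) + 2)*(1/23) = ((½ + √441/6) + 2)*(1/23) = ((½ + (⅙)*21) + 2)*(1/23) = ((½ + 7/2) + 2)*(1/23) = (4 + 2)*(1/23) = 6*(1/23) = 6/23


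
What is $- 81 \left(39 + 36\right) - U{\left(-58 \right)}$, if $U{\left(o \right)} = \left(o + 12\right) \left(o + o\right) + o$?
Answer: $-11353$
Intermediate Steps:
$U{\left(o \right)} = o + 2 o \left(12 + o\right)$ ($U{\left(o \right)} = \left(12 + o\right) 2 o + o = 2 o \left(12 + o\right) + o = o + 2 o \left(12 + o\right)$)
$- 81 \left(39 + 36\right) - U{\left(-58 \right)} = - 81 \left(39 + 36\right) - - 58 \left(25 + 2 \left(-58\right)\right) = \left(-81\right) 75 - - 58 \left(25 - 116\right) = -6075 - \left(-58\right) \left(-91\right) = -6075 - 5278 = -11353$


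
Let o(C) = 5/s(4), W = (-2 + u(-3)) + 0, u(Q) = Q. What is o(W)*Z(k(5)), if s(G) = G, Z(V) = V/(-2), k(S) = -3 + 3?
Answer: 0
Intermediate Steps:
k(S) = 0
Z(V) = -V/2 (Z(V) = V*(-½) = -V/2)
W = -5 (W = (-2 - 3) + 0 = -5 + 0 = -5)
o(C) = 5/4
o(W)*Z(k(5)) = 5*(-½*0)/4 = (5/4)*0 = 0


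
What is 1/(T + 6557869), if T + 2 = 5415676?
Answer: 1/11973543 ≈ 8.3517e-8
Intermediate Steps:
T = 5415674 (T = -2 + 5415676 = 5415674)
1/(T + 6557869) = 1/(5415674 + 6557869) = 1/11973543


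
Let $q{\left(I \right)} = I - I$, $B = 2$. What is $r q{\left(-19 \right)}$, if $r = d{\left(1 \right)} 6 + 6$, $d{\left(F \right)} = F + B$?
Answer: $0$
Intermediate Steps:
$d{\left(F \right)} = 2 + F$ ($d{\left(F \right)} = F + 2 = 2 + F$)
$q{\left(I \right)} = 0$
$r = 24$ ($r = \left(2 + 1\right) 6 + 6 = 3 \cdot 6 + 6 = 18 + 6 = 24$)
$r q{\left(-19 \right)} = 24 \cdot 0 = 0$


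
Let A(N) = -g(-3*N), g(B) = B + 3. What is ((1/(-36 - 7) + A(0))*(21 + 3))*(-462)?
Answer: 1441440/43 ≈ 33522.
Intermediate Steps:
g(B) = 3 + B
A(N) = -3 + 3*N (A(N) = -(3 - 3*N) = -3 + 3*N)
((1/(-36 - 7) + A(0))*(21 + 3))*(-462) = ((1/(-36 - 7) + (-3 + 3*0))*(21 + 3))*(-462) = ((1/(-43) + (-3 + 0))*24)*(-462) = ((-1/43 - 3)*24)*(-462) = -130/43*24*(-462) = -3120/43*(-462) = 1441440/43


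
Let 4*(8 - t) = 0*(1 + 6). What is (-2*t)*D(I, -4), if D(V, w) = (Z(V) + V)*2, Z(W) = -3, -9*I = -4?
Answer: 736/9 ≈ 81.778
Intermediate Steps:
I = 4/9 (I = -⅑*(-4) = 4/9 ≈ 0.44444)
t = 8 (t = 8 - 0*(1 + 6) = 8 - 0*7 = 8 - ¼*0 = 8 + 0 = 8)
D(V, w) = -6 + 2*V (D(V, w) = (-3 + V)*2 = -6 + 2*V)
(-2*t)*D(I, -4) = (-2*8)*(-6 + 2*(4/9)) = -16*(-6 + 8/9) = -16*(-46/9) = 736/9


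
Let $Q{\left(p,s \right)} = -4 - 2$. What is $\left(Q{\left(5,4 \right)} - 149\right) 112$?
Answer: $-17360$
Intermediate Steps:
$Q{\left(p,s \right)} = -6$
$\left(Q{\left(5,4 \right)} - 149\right) 112 = \left(-6 - 149\right) 112 = \left(-155\right) 112 = -17360$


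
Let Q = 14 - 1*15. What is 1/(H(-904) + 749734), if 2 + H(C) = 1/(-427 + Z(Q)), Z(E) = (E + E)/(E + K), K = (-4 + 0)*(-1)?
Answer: 1283/961906153 ≈ 1.3338e-6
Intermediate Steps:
Q = -1 (Q = 14 - 15 = -1)
K = 4 (K = -4*(-1) = 4)
Z(E) = 2*E/(4 + E) (Z(E) = (E + E)/(E + 4) = (2*E)/(4 + E) = 2*E/(4 + E))
H(C) = -2569/1283 (H(C) = -2 + 1/(-427 + 2*(-1)/(4 - 1)) = -2 + 1/(-427 + 2*(-1)/3) = -2 + 1/(-427 + 2*(-1)*(⅓)) = -2 + 1/(-427 - ⅔) = -2 + 1/(-1283/3) = -2 - 3/1283 = -2569/1283)
1/(H(-904) + 749734) = 1/(-2569/1283 + 749734) = 1/(961906153/1283) = 1283/961906153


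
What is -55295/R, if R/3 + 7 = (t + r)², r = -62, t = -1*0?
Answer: -55295/11511 ≈ -4.8037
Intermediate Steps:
t = 0
R = 11511 (R = -21 + 3*(0 - 62)² = -21 + 3*(-62)² = -21 + 3*3844 = -21 + 11532 = 11511)
-55295/R = -55295/11511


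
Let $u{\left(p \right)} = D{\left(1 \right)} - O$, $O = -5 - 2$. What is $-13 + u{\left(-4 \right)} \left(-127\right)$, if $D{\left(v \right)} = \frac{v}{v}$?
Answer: $-1029$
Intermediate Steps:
$D{\left(v \right)} = 1$
$O = -7$ ($O = -5 - 2 = -7$)
$u{\left(p \right)} = 8$ ($u{\left(p \right)} = 1 - -7 = 1 + 7 = 8$)
$-13 + u{\left(-4 \right)} \left(-127\right) = -13 + 8 \left(-127\right) = -13 - 1016 = -1029$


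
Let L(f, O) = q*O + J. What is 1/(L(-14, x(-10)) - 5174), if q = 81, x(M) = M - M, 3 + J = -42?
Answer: -1/5219 ≈ -0.00019161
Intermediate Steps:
J = -45 (J = -3 - 42 = -45)
x(M) = 0
L(f, O) = -45 + 81*O (L(f, O) = 81*O - 45 = -45 + 81*O)
1/(L(-14, x(-10)) - 5174) = 1/((-45 + 81*0) - 5174) = 1/((-45 + 0) - 5174) = 1/(-45 - 5174) = 1/(-5219) = -1/5219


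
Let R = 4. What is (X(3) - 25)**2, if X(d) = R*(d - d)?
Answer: 625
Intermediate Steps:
X(d) = 0 (X(d) = 4*(d - d) = 4*0 = 0)
(X(3) - 25)**2 = (0 - 25)**2 = (-25)**2 = 625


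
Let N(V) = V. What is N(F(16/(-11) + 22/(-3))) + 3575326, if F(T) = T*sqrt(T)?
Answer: 3575326 - 290*I*sqrt(9570)/1089 ≈ 3.5753e+6 - 26.051*I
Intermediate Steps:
F(T) = T**(3/2)
N(F(16/(-11) + 22/(-3))) + 3575326 = (16/(-11) + 22/(-3))**(3/2) + 3575326 = (16*(-1/11) + 22*(-1/3))**(3/2) + 3575326 = (-16/11 - 22/3)**(3/2) + 3575326 = (-290/33)**(3/2) + 3575326 = -290*I*sqrt(9570)/1089 + 3575326 = 3575326 - 290*I*sqrt(9570)/1089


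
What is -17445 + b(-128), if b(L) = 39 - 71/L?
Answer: -2227897/128 ≈ -17405.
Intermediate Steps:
-17445 + b(-128) = -17445 + (39 - 71/(-128)) = -17445 + (39 - 71*(-1/128)) = -17445 + (39 + 71/128) = -17445 + 5063/128 = -2227897/128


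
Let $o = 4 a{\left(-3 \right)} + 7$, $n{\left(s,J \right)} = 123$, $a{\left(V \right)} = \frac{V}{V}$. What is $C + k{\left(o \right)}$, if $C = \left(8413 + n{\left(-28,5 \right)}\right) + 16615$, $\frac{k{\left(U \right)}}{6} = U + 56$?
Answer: $25553$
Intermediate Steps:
$a{\left(V \right)} = 1$
$o = 11$ ($o = 4 \cdot 1 + 7 = 4 + 7 = 11$)
$k{\left(U \right)} = 336 + 6 U$ ($k{\left(U \right)} = 6 \left(U + 56\right) = 6 \left(56 + U\right) = 336 + 6 U$)
$C = 25151$ ($C = \left(8413 + 123\right) + 16615 = 8536 + 16615 = 25151$)
$C + k{\left(o \right)} = 25151 + \left(336 + 6 \cdot 11\right) = 25151 + \left(336 + 66\right) = 25151 + 402 = 25553$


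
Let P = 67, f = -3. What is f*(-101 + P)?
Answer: 102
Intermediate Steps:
f*(-101 + P) = -3*(-101 + 67) = -3*(-34) = 102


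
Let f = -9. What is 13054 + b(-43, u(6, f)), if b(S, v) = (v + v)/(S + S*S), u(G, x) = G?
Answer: 3929256/301 ≈ 13054.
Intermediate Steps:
b(S, v) = 2*v/(S + S²) (b(S, v) = (2*v)/(S + S²) = 2*v/(S + S²))
13054 + b(-43, u(6, f)) = 13054 + 2*6/(-43*(1 - 43)) = 13054 + 2*6*(-1/43)/(-42) = 13054 + 2*6*(-1/43)*(-1/42) = 13054 + 2/301 = 3929256/301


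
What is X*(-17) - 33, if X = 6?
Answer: -135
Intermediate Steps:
X*(-17) - 33 = 6*(-17) - 33 = -102 - 33 = -135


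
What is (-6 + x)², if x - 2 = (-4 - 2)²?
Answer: 1024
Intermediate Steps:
x = 38 (x = 2 + (-4 - 2)² = 2 + (-6)² = 2 + 36 = 38)
(-6 + x)² = (-6 + 38)² = 32² = 1024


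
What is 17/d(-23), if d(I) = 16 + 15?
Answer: 17/31 ≈ 0.54839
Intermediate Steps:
d(I) = 31
17/d(-23) = 17/31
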